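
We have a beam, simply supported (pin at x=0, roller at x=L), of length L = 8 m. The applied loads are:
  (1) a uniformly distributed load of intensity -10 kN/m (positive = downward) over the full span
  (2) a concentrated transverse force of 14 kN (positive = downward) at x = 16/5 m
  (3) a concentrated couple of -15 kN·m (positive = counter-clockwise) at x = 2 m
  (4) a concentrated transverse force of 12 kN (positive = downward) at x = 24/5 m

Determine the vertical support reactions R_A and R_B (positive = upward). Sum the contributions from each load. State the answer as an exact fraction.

R_A = -1147/40 kN, R_B = -1013/40 kN

Load 1 — uniform load w=-10 kN/m over full span:
  R_A = wL/2 = (-10)·8/2 = -40 kN
  R_B = wL/2 = (-10)·8/2 = -40 kN
Load 2 — point force P=14 kN at a=16/5 m (b=L-a=24/5):
  R_A = Pb/L = 14·(24/5)/8 = 42/5 kN
  R_B = Pa/L = 14·(16/5)/8 = 28/5 kN
Load 3 — applied couple M₀=-15 kN·m at a=2 m (b=L-a=6):
  R_A = M₀/L = (-15)/8 = -15/8 kN
  R_B = -M₀/L = -(-15)/8 = 15/8 kN
Load 4 — point force P=12 kN at a=24/5 m (b=L-a=16/5):
  R_A = Pb/L = 12·(16/5)/8 = 24/5 kN
  R_B = Pa/L = 12·(24/5)/8 = 36/5 kN
Superposition: R_A = -1147/40 kN, R_B = -1013/40 kN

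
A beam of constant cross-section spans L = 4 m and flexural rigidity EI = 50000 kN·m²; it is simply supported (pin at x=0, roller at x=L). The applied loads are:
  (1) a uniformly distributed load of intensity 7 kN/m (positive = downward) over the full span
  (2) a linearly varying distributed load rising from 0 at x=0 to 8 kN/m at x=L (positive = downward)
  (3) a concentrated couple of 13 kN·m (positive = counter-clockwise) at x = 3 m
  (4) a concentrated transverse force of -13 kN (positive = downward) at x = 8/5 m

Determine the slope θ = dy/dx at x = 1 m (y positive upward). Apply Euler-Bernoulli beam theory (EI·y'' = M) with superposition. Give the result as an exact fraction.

Load 1 — uniform load w=7 kN/m over full span:
  θ_1 = -w(L³-6Lx²+4x³)/(24EI) = -7·(4³-6·4·1²+4·1³)/(24·50000) = -77/300000 rad
Load 2 — triangular load w₀=8 kN/m (0→w₀ over full span):
  θ_2 = -w₀(7L⁴-30L²x²+15x⁴)/(360LEI) = -8·(7·4⁴-30·4²·1²+15·1⁴)/(360·4·50000) = -1327/9000000 rad
Load 3 — applied couple M₀=13 kN·m at a=3 m (b=L-a=1):
  θ_3 = (M₀x²/(2L)+C₁)/EI  [x≤a] with C₁=M₀(3b²-L²)/(6L)=-169/24 = (13·1²/(2·4)+(-169/24))/50000 = -13/120000 rad
Load 4 — point force P=-13 kN at a=8/5 m (b=L-a=12/5):
  θ_4 = -Pb(L²-b²-3x²)/(6LEI)  [x≤a] = -(-13)·(12/5)·(4²-(12/5)²-3·1²)/(6·4·50000) = 2353/12500000 rad
Superposition: θ = Σ θ_i = -36473/112500000 rad ≈ -0.000324 rad

θ(1) = -36473/112500000 rad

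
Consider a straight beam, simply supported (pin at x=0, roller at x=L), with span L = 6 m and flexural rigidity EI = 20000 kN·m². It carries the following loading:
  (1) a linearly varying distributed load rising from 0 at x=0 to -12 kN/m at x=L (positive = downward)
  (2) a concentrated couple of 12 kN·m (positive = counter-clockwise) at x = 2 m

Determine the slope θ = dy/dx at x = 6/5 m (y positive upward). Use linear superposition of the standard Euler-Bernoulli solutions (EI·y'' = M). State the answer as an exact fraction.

θ(6/5) = 3701/1562500 rad

Load 1 — triangular load w₀=-12 kN/m (0→w₀ over full span):
  θ_1 = -w₀(7L⁴-30L²x²+15x⁴)/(360LEI) = -(-12)·(7·6⁴-30·6²·(6/5)²+15·(6/5)⁴)/(360·6·20000) = 819/390625 rad
Load 2 — applied couple M₀=12 kN·m at a=2 m (b=L-a=4):
  θ_2 = (M₀x²/(2L)+C₁)/EI  [x≤a] with C₁=M₀(3b²-L²)/(6L)=4 = (12·(6/5)²/(2·6)+4)/20000 = 17/62500 rad
Superposition: θ = Σ θ_i = 3701/1562500 rad ≈ 0.002369 rad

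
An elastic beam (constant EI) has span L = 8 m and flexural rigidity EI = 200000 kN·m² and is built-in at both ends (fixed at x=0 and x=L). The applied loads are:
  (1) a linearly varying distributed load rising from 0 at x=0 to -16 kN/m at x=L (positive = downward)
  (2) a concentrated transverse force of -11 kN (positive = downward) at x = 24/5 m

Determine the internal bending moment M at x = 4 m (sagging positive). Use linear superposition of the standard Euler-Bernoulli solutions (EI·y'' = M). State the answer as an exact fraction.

M(4) = -2128/75 kN·m

Load 1 — triangular load w₀=-16 kN/m (0→w₀ over full span):
  M_1 = 3w₀Lx/20 - w₀L²/30 - w₀x³/(6L) = 3·(-16)·8·4/20 - (-16)·8²/30 - (-16)·4³/(6·8) = -64/3 kN·m
Load 2 — point force P=-11 kN at a=24/5 m (b=L-a=16/5):
  M_2 = Pb²(3a+b)x/L³ - Pab²/L²  [x≤a] = (-11)·(16/5)²·(3·(24/5)+(16/5))·4/8³ - (-11)·(24/5)·(16/5)²/8² = -176/25 kN·m
Superposition: M = Σ M_i = -2128/75 kN·m ≈ -28.373333 kN·m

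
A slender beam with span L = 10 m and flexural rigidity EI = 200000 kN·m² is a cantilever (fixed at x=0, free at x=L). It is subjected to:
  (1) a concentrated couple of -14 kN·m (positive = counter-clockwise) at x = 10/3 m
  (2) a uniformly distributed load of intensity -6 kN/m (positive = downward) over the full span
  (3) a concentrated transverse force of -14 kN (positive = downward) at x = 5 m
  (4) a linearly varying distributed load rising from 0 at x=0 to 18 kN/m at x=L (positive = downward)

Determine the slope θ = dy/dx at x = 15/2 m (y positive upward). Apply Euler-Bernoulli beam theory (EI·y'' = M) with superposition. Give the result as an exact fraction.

θ(15/2) = -83969/15360000 rad

Load 1 — applied couple M₀=-14 kN·m at a=10/3 m (b=L-a=20/3):
  θ_1 = M₀a/EI  [x>a] = (-14)·(10/3)/200000 = -7/30000 rad
Load 2 — uniform load w=-6 kN/m over full span:
  θ_2 = -wx(x²-3Lx+3L²)/(6EI) = -(-6)·(15/2)·((15/2)²-3·10·(15/2)+3·10²)/(6·200000) = 63/12800 rad
Load 3 — point force P=-14 kN at a=5 m (b=L-a=5):
  θ_3 = -Pa²/(2EI)  [x>a] = -(-14)·5²/(2·200000) = 7/8000 rad
Load 4 — triangular load w₀=18 kN/m (0→w₀ over full span):
  θ_4 = (w₀Lx²/4-w₀L²x/3-w₀x⁴/(24L))/EI = (18·10·(15/2)²/4-18·10²·(15/2)/3-18·(15/2)⁴/(24·10))/200000 = -2259/204800 rad
Superposition: θ = Σ θ_i = -83969/15360000 rad ≈ -0.005467 rad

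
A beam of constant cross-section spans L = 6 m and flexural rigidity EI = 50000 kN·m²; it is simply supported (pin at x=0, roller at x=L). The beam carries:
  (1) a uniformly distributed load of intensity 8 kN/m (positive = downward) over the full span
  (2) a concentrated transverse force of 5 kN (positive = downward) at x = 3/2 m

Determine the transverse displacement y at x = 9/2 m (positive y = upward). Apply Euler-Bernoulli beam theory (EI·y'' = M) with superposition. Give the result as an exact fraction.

Load 1 — uniform load w=8 kN/m over full span:
  y_1 = -wx(L³-2Lx²+x³)/(24EI) = -8·(9/2)·(6³-2·6·(9/2)²+(9/2)³)/(24·50000) = -1539/800000 m
Load 2 — point force P=5 kN at a=3/2 m (b=L-a=9/2):
  y_2 = -Pa(L-x)(2Lx-a²-x²)/(6LEI)  [x>a] = -5·(3/2)·(6-(9/2))·(2·6·(9/2)-(3/2)²-(9/2)²)/(6·6·50000) = -63/320000 m
Superposition: y = Σ y_i = -3393/1600000 m ≈ -0.002121 m

y(9/2) = -3393/1600000 m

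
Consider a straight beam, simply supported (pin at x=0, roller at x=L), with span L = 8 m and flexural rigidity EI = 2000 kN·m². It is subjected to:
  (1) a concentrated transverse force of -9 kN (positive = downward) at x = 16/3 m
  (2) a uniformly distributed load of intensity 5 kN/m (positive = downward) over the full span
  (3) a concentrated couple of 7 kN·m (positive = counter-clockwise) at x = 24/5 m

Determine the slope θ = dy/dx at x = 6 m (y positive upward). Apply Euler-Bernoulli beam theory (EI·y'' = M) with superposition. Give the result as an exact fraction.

Load 1 — point force P=-9 kN at a=16/3 m (b=L-a=8/3):
  θ_1 = -Pa(2L²-6Lx+3x²+a²)/(6LEI)  [x>a] = -(-9)·(16/3)·(2·8²-6·8·6+3·6²+(16/3)²)/(6·8·2000) = -53/4500 rad
Load 2 — uniform load w=5 kN/m over full span:
  θ_2 = -w(L³-6Lx²+4x³)/(24EI) = -5·(8³-6·8·6²+4·6³)/(24·2000) = 11/300 rad
Load 3 — applied couple M₀=7 kN·m at a=24/5 m (b=L-a=16/5):
  θ_3 = (M₀x²/(2L)-M₀(x-a)+C₁)/EI  [x>a] with C₁=M₀(3b²-L²)/(6L)=-364/75 = (7·6²/(2·8)-7·(6-(24/5))+(-364/75))/2000 = 749/600000 rad
Superposition: θ = Σ θ_i = 47047/1800000 rad ≈ 0.026137 rad

θ(6) = 47047/1800000 rad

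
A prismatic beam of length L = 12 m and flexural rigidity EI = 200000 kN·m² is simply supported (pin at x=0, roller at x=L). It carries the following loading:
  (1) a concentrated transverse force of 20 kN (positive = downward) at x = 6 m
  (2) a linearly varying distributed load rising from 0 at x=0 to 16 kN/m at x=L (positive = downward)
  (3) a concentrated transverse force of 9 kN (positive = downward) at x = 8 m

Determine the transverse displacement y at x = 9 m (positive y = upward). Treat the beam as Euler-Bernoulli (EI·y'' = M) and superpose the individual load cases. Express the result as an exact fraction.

y(9) = -4629/400000 m

Load 1 — point force P=20 kN at a=6 m (b=L-a=6):
  y_1 = -Pa(L-x)(2Lx-a²-x²)/(6LEI)  [x>a] = -20·6·(12-9)·(2·12·9-6²-9²)/(6·12·200000) = -99/40000 m
Load 2 — triangular load w₀=16 kN/m (0→w₀ over full span):
  y_2 = -w₀x(7L⁴-10L²x²+3x⁴)/(360LEI) = -16·9·(7·12⁴-10·12²·9²+3·9⁴)/(360·12·200000) = -3213/400000 m
Load 3 — point force P=9 kN at a=8 m (b=L-a=4):
  y_3 = -Pa(L-x)(2Lx-a²-x²)/(6LEI)  [x>a] = -9·8·(12-9)·(2·12·9-8²-9²)/(6·12·200000) = -213/200000 m
Superposition: y = Σ y_i = -4629/400000 m ≈ -0.011572 m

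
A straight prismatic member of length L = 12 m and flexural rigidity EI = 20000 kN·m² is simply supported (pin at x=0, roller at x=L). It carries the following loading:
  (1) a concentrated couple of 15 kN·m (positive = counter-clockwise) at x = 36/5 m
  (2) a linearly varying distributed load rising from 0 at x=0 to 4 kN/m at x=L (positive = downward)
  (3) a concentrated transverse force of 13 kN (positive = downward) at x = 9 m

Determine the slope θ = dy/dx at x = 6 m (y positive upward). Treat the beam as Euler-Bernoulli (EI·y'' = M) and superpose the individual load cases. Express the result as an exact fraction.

θ(6) = -129/160000 rad

Load 1 — applied couple M₀=15 kN·m at a=36/5 m (b=L-a=24/5):
  θ_1 = (M₀x²/(2L)+C₁)/EI  [x≤a] with C₁=M₀(3b²-L²)/(6L)=-78/5 = (15·6²/(2·12)+(-78/5))/20000 = 69/200000 rad
Load 2 — triangular load w₀=4 kN/m (0→w₀ over full span):
  θ_2 = -w₀(7L⁴-30L²x²+15x⁴)/(360LEI) = -4·(7·12⁴-30·12²·6²+15·6⁴)/(360·12·20000) = -21/50000 rad
Load 3 — point force P=13 kN at a=9 m (b=L-a=3):
  θ_3 = -Pb(L²-b²-3x²)/(6LEI)  [x≤a] = -13·3·(12²-3²-3·6²)/(6·12·20000) = -117/160000 rad
Superposition: θ = Σ θ_i = -129/160000 rad ≈ -0.000806 rad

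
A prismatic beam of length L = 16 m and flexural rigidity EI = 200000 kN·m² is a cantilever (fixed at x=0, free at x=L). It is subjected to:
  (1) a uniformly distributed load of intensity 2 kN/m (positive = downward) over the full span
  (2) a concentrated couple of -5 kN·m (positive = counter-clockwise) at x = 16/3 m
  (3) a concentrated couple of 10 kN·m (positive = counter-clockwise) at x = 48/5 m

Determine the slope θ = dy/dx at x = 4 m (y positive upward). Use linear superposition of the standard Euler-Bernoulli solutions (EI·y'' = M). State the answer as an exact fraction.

θ(4) = -577/150000 rad

Load 1 — uniform load w=2 kN/m over full span:
  θ_1 = -wx(x²-3Lx+3L²)/(6EI) = -2·4·(4²-3·16·4+3·16²)/(6·200000) = -37/9375 rad
Load 2 — applied couple M₀=-5 kN·m at a=16/3 m (b=L-a=32/3):
  θ_2 = M₀x/EI  [x≤a] = (-5)·4/200000 = -1/10000 rad
Load 3 — applied couple M₀=10 kN·m at a=48/5 m (b=L-a=32/5):
  θ_3 = M₀x/EI  [x≤a] = 10·4/200000 = 1/5000 rad
Superposition: θ = Σ θ_i = -577/150000 rad ≈ -0.003847 rad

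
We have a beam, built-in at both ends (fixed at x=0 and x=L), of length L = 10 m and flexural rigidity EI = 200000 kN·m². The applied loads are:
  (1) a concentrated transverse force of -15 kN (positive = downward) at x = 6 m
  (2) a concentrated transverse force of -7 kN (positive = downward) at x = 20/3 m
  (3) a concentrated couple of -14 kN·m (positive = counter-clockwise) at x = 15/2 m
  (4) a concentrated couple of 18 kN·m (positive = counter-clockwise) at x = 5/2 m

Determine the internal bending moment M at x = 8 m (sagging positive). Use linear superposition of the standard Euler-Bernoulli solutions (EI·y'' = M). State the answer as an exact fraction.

M(8) = 951/100 kN·m

Load 1 — point force P=-15 kN at a=6 m (b=L-a=4):
  M_1 = Pa²(a+3b)(L-x)/L³ - Pa²b/L²  [x>a] = (-15)·6²·(6+3·4)·(10-8)/10³ - (-15)·6²·4/10² = 54/25 kN·m
Load 2 — point force P=-7 kN at a=20/3 m (b=L-a=10/3):
  M_2 = Pa²(a+3b)(L-x)/L³ - Pa²b/L²  [x>a] = (-7)·(20/3)²·((20/3)+3·(10/3))·(10-8)/10³ - (-7)·(20/3)²·(10/3)/10² = 0 kN·m
Load 3 — applied couple M₀=-14 kN·m at a=15/2 m (b=L-a=5/2):
  M_3 = R_Ax - M_A - M₀  [x>a] with R_A=-63/40, M_A=-35/8 = (-63/40)·8 - (-35/8) - (-14) = 231/40 kN·m
Load 4 — applied couple M₀=18 kN·m at a=5/2 m (b=L-a=15/2):
  M_4 = R_Ax - M_A - M₀  [x>a] with R_A=81/40, M_A=-27/8 = (81/40)·8 - (-27/8) - 18 = 63/40 kN·m
Superposition: M = Σ M_i = 951/100 kN·m ≈ 9.510000 kN·m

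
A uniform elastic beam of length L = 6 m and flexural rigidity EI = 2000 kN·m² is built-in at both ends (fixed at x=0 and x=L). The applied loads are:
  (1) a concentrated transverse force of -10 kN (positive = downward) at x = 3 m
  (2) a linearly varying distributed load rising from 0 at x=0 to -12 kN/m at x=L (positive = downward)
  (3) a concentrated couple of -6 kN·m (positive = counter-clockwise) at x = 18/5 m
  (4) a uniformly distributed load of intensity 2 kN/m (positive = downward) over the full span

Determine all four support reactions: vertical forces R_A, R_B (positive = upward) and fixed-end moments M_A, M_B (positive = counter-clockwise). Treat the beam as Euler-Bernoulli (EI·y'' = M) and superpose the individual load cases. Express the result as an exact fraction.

Load 1 — point force P=-10 kN at a=3 m (b=L-a=3):
  R_A = Pb²(3a+b)/L³ = (-10)·3²·(3·3+3)/6³ = -5 kN
  M_A = Pab²/L² = (-10)·3·3²/6² = -15/2 kN·m
  R_B = Pa²(a+3b)/L³ = (-10)·3²·(3+3·3)/6³ = -5 kN
  M_B = -Pa²b/L² = -(-10)·3²·3/6² = 15/2 kN·m
Load 2 — triangular load w₀=-12 kN/m (0→w₀ over full span):
  R_A = 3w₀L/20 = 3·(-12)·6/20 = -54/5 kN
  M_A = w₀L²/30 = (-12)·6²/30 = -72/5 kN·m
  R_B = 7w₀L/20 = 7·(-12)·6/20 = -126/5 kN
  M_B = -w₀L²/20 = -(-12)·6²/20 = 108/5 kN·m
Load 3 — applied couple M₀=-6 kN·m at a=18/5 m (b=L-a=12/5):
  R_A = 6M₀ab/L³ = 6·(-6)·(18/5)·(12/5)/6³ = -36/25 kN
  M_A = M₀b(2a-b)/L² = (-6)·(12/5)·(2·(18/5)-(12/5))/6² = -48/25 kN·m
  R_B = -6M₀ab/L³ = -6·(-6)·(18/5)·(12/5)/6³ = 36/25 kN
  M_B = M₀a(2b-a)/L² = (-6)·(18/5)·(2·(12/5)-(18/5))/6² = -18/25 kN·m
Load 4 — uniform load w=2 kN/m over full span:
  R_A = wL/2 = 2·6/2 = 6 kN
  M_A = wL²/12 = 2·6²/12 = 6 kN·m
  R_B = wL/2 = 2·6/2 = 6 kN
  M_B = -wL²/12 = -2·6²/12 = -6 kN·m
Superposition: R_A = -281/25 kN, M_A = -891/50 kN·m, R_B = -569/25 kN, M_B = 1119/50 kN·m

R_A = -281/25 kN, M_A = -891/50 kN·m, R_B = -569/25 kN, M_B = 1119/50 kN·m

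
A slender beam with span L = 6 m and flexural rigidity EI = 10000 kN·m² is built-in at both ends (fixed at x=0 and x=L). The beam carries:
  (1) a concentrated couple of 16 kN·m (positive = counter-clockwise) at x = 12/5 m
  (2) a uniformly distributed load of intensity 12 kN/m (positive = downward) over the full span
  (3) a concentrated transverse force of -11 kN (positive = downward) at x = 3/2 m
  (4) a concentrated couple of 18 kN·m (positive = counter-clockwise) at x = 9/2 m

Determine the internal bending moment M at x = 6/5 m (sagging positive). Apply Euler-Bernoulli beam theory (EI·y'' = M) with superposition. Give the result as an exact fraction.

M(6/5) = -8733/4000 kN·m

Load 1 — applied couple M₀=16 kN·m at a=12/5 m (b=L-a=18/5):
  M_1 = R_Ax - M_A  [x≤a] with R_A=96/25, M_A=48/25 = (96/25)·(6/5) - (48/25) = 336/125 kN·m
Load 2 — uniform load w=12 kN/m over full span:
  M_2 = wLx/2 - wL²/12 - wx²/2 = 12·6·(6/5)/2 - 12·6²/12 - 12·(6/5)²/2 = -36/25 kN·m
Load 3 — point force P=-11 kN at a=3/2 m (b=L-a=9/2):
  M_3 = Pb²(3a+b)x/L³ - Pab²/L²  [x≤a] = (-11)·(9/2)²·(3·(3/2)+(9/2))·(6/5)/6³ - (-11)·(3/2)·(9/2)²/6² = -297/160 kN·m
Load 4 — applied couple M₀=18 kN·m at a=9/2 m (b=L-a=3/2):
  M_4 = R_Ax - M_A  [x≤a] with R_A=27/8, M_A=45/8 = (27/8)·(6/5) - (45/8) = -63/40 kN·m
Superposition: M = Σ M_i = -8733/4000 kN·m ≈ -2.183250 kN·m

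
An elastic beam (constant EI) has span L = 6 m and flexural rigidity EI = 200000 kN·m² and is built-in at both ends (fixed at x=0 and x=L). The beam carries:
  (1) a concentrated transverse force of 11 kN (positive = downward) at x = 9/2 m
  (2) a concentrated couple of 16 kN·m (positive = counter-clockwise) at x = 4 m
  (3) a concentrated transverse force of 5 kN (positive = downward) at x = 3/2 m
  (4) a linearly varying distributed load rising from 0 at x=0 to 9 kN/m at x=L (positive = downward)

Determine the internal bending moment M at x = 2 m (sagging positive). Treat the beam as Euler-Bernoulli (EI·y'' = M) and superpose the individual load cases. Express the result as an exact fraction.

M(2) = 5213/720 kN·m

Load 1 — point force P=11 kN at a=9/2 m (b=L-a=3/2):
  M_1 = Pb²(3a+b)x/L³ - Pab²/L²  [x≤a] = 11·(3/2)²·(3·(9/2)+(3/2))·2/6³ - 11·(9/2)·(3/2)²/6² = 11/32 kN·m
Load 2 — applied couple M₀=16 kN·m at a=4 m (b=L-a=2):
  M_2 = R_Ax - M_A  [x≤a] with R_A=32/9, M_A=16/3 = (32/9)·2 - (16/3) = 16/9 kN·m
Load 3 — point force P=5 kN at a=3/2 m (b=L-a=9/2):
  M_3 = Pa²(a+3b)(L-x)/L³ - Pa²b/L²  [x>a] = 5·(3/2)²·((3/2)+3·(9/2))·(6-2)/6³ - 5·(3/2)²·(9/2)/6² = 55/32 kN·m
Load 4 — triangular load w₀=9 kN/m (0→w₀ over full span):
  M_4 = 3w₀Lx/20 - w₀L²/30 - w₀x³/(6L) = 3·9·6·2/20 - 9·6²/30 - 9·2³/(6·6) = 17/5 kN·m
Superposition: M = Σ M_i = 5213/720 kN·m ≈ 7.240278 kN·m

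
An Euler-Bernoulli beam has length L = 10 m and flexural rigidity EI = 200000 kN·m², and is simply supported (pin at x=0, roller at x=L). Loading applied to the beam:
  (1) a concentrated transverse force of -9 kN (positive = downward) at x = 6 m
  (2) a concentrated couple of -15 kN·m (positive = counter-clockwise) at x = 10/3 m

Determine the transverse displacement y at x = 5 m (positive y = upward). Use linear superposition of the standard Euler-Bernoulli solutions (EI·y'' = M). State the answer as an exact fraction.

y(5) = 1499/2400000 m

Load 1 — point force P=-9 kN at a=6 m (b=L-a=4):
  y_1 = -Pbx(L²-b²-x²)/(6LEI)  [x≤a] = -(-9)·4·5·(10²-4²-5²)/(6·10·200000) = 177/200000 m
Load 2 — applied couple M₀=-15 kN·m at a=10/3 m (b=L-a=20/3):
  y_2 = (M₀x³/(6L)-M₀(x-a)²/2+C₁x)/EI  [x>a] with C₁=M₀(3b²-L²)/(6L)=-25/3 = ((-15)·5³/(6·10)-(-15)·(5-(10/3))²/2+(-25/3)·5)/200000 = -1/3840 m
Superposition: y = Σ y_i = 1499/2400000 m ≈ 0.000625 m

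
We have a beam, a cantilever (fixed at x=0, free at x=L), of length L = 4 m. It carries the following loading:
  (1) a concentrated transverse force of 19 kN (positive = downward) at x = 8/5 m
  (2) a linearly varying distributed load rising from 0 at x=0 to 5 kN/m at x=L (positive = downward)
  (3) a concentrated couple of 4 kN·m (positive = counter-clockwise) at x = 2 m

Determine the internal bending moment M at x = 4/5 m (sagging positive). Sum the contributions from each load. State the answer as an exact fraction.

Load 1 — point force P=19 kN at a=8/5 m (b=L-a=12/5):
  M_1 = -P(a-x)  [x≤a] = -19·((8/5)-(4/5)) = -76/5 kN·m
Load 2 — triangular load w₀=5 kN/m (0→w₀ over full span):
  M_2 = w₀Lx/2 - w₀L²/3 - w₀x³/(6L) = 5·4·(4/5)/2 - 5·4²/3 - 5·(4/5)³/(6·4) = -1408/75 kN·m
Load 3 — applied couple M₀=4 kN·m at a=2 m (b=L-a=2):
  M_3 = M₀  [x≤a] = 4 = 4 kN·m
Superposition: M = Σ M_i = -2248/75 kN·m ≈ -29.973333 kN·m

M(4/5) = -2248/75 kN·m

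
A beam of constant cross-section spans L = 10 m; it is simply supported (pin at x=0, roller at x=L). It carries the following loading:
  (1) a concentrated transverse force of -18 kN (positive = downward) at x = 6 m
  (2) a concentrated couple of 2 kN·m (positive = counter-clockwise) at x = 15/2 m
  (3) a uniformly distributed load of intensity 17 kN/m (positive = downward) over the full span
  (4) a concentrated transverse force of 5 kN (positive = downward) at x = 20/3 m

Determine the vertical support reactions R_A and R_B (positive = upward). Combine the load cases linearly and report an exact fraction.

R_A = 239/3 kN, R_B = 232/3 kN

Load 1 — point force P=-18 kN at a=6 m (b=L-a=4):
  R_A = Pb/L = (-18)·4/10 = -36/5 kN
  R_B = Pa/L = (-18)·6/10 = -54/5 kN
Load 2 — applied couple M₀=2 kN·m at a=15/2 m (b=L-a=5/2):
  R_A = M₀/L = 2/10 = 1/5 kN
  R_B = -M₀/L = -2/10 = -1/5 kN
Load 3 — uniform load w=17 kN/m over full span:
  R_A = wL/2 = 17·10/2 = 85 kN
  R_B = wL/2 = 17·10/2 = 85 kN
Load 4 — point force P=5 kN at a=20/3 m (b=L-a=10/3):
  R_A = Pb/L = 5·(10/3)/10 = 5/3 kN
  R_B = Pa/L = 5·(20/3)/10 = 10/3 kN
Superposition: R_A = 239/3 kN, R_B = 232/3 kN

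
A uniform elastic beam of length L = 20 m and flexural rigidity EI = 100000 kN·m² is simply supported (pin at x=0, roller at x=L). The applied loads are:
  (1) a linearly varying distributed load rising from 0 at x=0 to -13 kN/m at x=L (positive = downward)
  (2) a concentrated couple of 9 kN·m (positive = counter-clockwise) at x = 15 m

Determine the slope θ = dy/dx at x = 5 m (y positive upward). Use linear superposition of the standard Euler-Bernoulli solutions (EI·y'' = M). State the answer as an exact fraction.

Load 1 — triangular load w₀=-13 kN/m (0→w₀ over full span):
  θ_1 = -w₀(7L⁴-30L²x²+15x⁴)/(360LEI) = -(-13)·(7·20⁴-30·20²·5²+15·5⁴)/(360·20·100000) = 17251/1152000 rad
Load 2 — applied couple M₀=9 kN·m at a=15 m (b=L-a=5):
  θ_2 = (M₀x²/(2L)+C₁)/EI  [x≤a] with C₁=M₀(3b²-L²)/(6L)=-195/8 = (9·5²/(2·20)+(-195/8))/100000 = -3/16000 rad
Superposition: θ = Σ θ_i = 3407/230400 rad ≈ 0.014787 rad

θ(5) = 3407/230400 rad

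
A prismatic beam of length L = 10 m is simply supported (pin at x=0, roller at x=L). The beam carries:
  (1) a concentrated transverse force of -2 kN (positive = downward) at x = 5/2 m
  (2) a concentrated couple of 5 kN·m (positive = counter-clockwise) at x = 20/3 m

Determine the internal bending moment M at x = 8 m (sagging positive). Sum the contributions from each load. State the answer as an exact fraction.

M(8) = -2 kN·m

Load 1 — point force P=-2 kN at a=5/2 m (b=L-a=15/2):
  M_1 = Pa(L-x)/L  [x>a] = (-2)·(5/2)·(10-8)/10 = -1 kN·m
Load 2 — applied couple M₀=5 kN·m at a=20/3 m (b=L-a=10/3):
  M_2 = M₀x/L - M₀  [x>a] = 5·8/10 - 5 = -1 kN·m
Superposition: M = Σ M_i = -2 kN·m ≈ -2.000000 kN·m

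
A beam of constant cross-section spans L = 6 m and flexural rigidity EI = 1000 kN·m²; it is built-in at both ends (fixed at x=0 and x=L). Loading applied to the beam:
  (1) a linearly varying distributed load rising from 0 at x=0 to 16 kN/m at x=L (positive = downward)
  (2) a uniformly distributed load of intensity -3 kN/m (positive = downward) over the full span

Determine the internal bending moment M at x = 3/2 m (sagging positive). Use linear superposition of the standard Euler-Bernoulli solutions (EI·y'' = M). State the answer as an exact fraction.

M(3/2) = -9/40 kN·m

Load 1 — triangular load w₀=16 kN/m (0→w₀ over full span):
  M_1 = 3w₀Lx/20 - w₀L²/30 - w₀x³/(6L) = 3·16·6·(3/2)/20 - 16·6²/30 - 16·(3/2)³/(6·6) = 9/10 kN·m
Load 2 — uniform load w=-3 kN/m over full span:
  M_2 = wLx/2 - wL²/12 - wx²/2 = (-3)·6·(3/2)/2 - (-3)·6²/12 - (-3)·(3/2)²/2 = -9/8 kN·m
Superposition: M = Σ M_i = -9/40 kN·m ≈ -0.225000 kN·m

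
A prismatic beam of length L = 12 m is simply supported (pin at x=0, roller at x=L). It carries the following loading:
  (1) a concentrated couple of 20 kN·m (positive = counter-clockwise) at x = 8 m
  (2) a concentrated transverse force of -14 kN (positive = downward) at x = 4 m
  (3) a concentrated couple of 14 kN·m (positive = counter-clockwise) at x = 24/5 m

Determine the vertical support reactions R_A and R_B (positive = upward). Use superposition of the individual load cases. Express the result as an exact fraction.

R_A = -13/2 kN, R_B = -15/2 kN

Load 1 — applied couple M₀=20 kN·m at a=8 m (b=L-a=4):
  R_A = M₀/L = 20/12 = 5/3 kN
  R_B = -M₀/L = -20/12 = -5/3 kN
Load 2 — point force P=-14 kN at a=4 m (b=L-a=8):
  R_A = Pb/L = (-14)·8/12 = -28/3 kN
  R_B = Pa/L = (-14)·4/12 = -14/3 kN
Load 3 — applied couple M₀=14 kN·m at a=24/5 m (b=L-a=36/5):
  R_A = M₀/L = 14/12 = 7/6 kN
  R_B = -M₀/L = -14/12 = -7/6 kN
Superposition: R_A = -13/2 kN, R_B = -15/2 kN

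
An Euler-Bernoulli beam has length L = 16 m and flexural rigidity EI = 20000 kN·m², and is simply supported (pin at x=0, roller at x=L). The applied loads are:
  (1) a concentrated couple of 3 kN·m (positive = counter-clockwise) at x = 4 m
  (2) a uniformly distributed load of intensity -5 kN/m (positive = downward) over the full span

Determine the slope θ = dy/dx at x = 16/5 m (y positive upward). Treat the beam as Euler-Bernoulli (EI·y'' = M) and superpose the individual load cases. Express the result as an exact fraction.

θ(16/5) = 6823/200000 rad

Load 1 — applied couple M₀=3 kN·m at a=4 m (b=L-a=12):
  θ_1 = (M₀x²/(2L)+C₁)/EI  [x≤a] with C₁=M₀(3b²-L²)/(6L)=11/2 = (3·(16/5)²/(2·16)+(11/2))/20000 = 323/1000000 rad
Load 2 — uniform load w=-5 kN/m over full span:
  θ_2 = -w(L³-6Lx²+4x³)/(24EI) = -(-5)·(16³-6·16·(16/5)²+4·(16/5)³)/(24·20000) = 528/15625 rad
Superposition: θ = Σ θ_i = 6823/200000 rad ≈ 0.034115 rad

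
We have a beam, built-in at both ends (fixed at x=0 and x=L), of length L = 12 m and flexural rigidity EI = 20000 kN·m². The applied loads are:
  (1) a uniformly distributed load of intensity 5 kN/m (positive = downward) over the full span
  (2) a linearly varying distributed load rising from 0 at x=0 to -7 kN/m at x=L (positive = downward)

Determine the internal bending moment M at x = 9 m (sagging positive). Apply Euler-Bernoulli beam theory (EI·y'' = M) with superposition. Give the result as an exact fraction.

M(9) = -57/40 kN·m

Load 1 — uniform load w=5 kN/m over full span:
  M_1 = wLx/2 - wL²/12 - wx²/2 = 5·12·9/2 - 5·12²/12 - 5·9²/2 = 15/2 kN·m
Load 2 — triangular load w₀=-7 kN/m (0→w₀ over full span):
  M_2 = 3w₀Lx/20 - w₀L²/30 - w₀x³/(6L) = 3·(-7)·12·9/20 - (-7)·12²/30 - (-7)·9³/(6·12) = -357/40 kN·m
Superposition: M = Σ M_i = -57/40 kN·m ≈ -1.425000 kN·m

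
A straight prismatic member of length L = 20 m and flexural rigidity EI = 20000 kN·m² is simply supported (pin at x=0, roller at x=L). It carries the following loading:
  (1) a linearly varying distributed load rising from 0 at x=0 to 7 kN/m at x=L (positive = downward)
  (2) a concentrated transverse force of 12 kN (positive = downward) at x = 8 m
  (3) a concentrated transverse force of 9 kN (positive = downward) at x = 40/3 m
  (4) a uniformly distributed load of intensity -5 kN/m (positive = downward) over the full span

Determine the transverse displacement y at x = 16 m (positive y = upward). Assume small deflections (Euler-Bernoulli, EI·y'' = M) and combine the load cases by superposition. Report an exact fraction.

y(16) = -1504/140625 m

Load 1 — triangular load w₀=7 kN/m (0→w₀ over full span):
  y_1 = -w₀x(7L⁴-10L²x²+3x⁴)/(360LEI) = -7·16·(7·20⁴-10·20²·16²+3·16⁴)/(360·20·20000) = -3556/15625 m
Load 2 — point force P=12 kN at a=8 m (b=L-a=12):
  y_2 = -Pa(L-x)(2Lx-a²-x²)/(6LEI)  [x>a] = -12·8·(20-16)·(2·20·16-8²-16²)/(6·20·20000) = -32/625 m
Load 3 — point force P=9 kN at a=40/3 m (b=L-a=20/3):
  y_3 = -Pa(L-x)(2Lx-a²-x²)/(6LEI)  [x>a] = -9·(40/3)·(20-16)·(2·20·16-(40/3)²-16²)/(6·20·20000) = -232/5625 m
Load 4 — uniform load w=-5 kN/m over full span:
  y_4 = -wx(L³-2Lx²+x³)/(24EI) = -(-5)·16·(20³-2·20·16²+16³)/(24·20000) = 116/375 m
Superposition: y = Σ y_i = -1504/140625 m ≈ -0.010695 m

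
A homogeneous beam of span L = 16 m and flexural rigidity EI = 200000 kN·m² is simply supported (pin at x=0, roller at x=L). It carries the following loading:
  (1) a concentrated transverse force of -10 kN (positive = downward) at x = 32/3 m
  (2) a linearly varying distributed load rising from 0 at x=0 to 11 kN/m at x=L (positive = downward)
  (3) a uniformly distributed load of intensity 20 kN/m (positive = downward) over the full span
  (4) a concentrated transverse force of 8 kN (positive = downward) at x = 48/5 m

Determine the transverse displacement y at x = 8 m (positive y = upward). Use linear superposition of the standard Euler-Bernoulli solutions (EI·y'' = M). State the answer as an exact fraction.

Load 1 — point force P=-10 kN at a=32/3 m (b=L-a=16/3):
  y_1 = -Pbx(L²-b²-x²)/(6LEI)  [x≤a] = -(-10)·(16/3)·8·(16²-(16/3)²-8²)/(6·16·200000) = 184/50625 m
Load 2 — triangular load w₀=11 kN/m (0→w₀ over full span):
  y_2 = -w₀x(7L⁴-10L²x²+3x⁴)/(360LEI) = -11·8·(7·16⁴-10·16²·8²+3·8⁴)/(360·16·200000) = -44/1875 m
Load 3 — uniform load w=20 kN/m over full span:
  y_3 = -wx(L³-2Lx²+x³)/(24EI) = -20·8·(16³-2·16·8²+8³)/(24·200000) = -32/375 m
Load 4 — point force P=8 kN at a=48/5 m (b=L-a=32/5):
  y_4 = -Pbx(L²-b²-x²)/(6LEI)  [x≤a] = -8·(32/5)·8·(16²-(32/5)²-8²)/(6·16·200000) = -3776/1171875 m
Superposition: y = Σ y_i = -3429452/31640625 m ≈ -0.108388 m

y(8) = -3429452/31640625 m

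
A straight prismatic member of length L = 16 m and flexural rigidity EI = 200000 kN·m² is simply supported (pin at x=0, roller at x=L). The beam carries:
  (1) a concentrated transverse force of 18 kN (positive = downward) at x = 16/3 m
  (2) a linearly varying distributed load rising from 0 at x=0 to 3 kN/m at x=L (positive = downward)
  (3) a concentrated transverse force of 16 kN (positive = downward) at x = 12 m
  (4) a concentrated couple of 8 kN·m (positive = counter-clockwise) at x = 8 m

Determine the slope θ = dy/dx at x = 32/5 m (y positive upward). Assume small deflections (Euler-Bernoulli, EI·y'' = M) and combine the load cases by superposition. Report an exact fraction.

θ(32/5) = -73933/70312500 rad

Load 1 — point force P=18 kN at a=16/3 m (b=L-a=32/3):
  θ_1 = -Pa(2L²-6Lx+3x²+a²)/(6LEI)  [x>a] = -18·(16/3)·(2·16²-6·16·(32/5)+3·(32/5)²+(16/3)²)/(6·16·200000) = -172/703125 rad
Load 2 — triangular load w₀=3 kN/m (0→w₀ over full span):
  θ_2 = -w₀(7L⁴-30L²x²+15x⁴)/(360LEI) = -3·(7·16⁴-30·16²·(32/5)²+15·(32/5)⁴)/(360·16·200000) = -2584/5859375 rad
Load 3 — point force P=16 kN at a=12 m (b=L-a=4):
  θ_3 = -Pb(L²-b²-3x²)/(6LEI)  [x≤a] = -16·4·(16²-4²-3·(32/5)²)/(6·16·200000) = -61/156250 rad
Load 4 — applied couple M₀=8 kN·m at a=8 m (b=L-a=8):
  θ_4 = (M₀x²/(2L)+C₁)/EI  [x≤a] with C₁=M₀(3b²-L²)/(6L)=-16/3 = (8·(32/5)²/(2·16)+(-16/3))/200000 = 23/937500 rad
Superposition: θ = Σ θ_i = -73933/70312500 rad ≈ -0.001051 rad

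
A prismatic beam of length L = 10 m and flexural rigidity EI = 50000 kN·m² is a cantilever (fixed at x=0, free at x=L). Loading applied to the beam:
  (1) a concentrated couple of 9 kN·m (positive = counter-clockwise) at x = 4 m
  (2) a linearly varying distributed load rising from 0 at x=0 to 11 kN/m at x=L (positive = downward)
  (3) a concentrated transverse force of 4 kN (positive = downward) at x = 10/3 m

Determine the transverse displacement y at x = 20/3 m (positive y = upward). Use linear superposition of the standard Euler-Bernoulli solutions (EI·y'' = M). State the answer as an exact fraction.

Load 1 — applied couple M₀=9 kN·m at a=4 m (b=L-a=6):
  y_1 = M₀a(2x-a)/(2EI)  [x>a] = 9·4·(2·(20/3)-4)/(2·50000) = 21/6250 m
Load 2 — triangular load w₀=11 kN/m (0→w₀ over full span):
  y_2 = (w₀Lx³/12-w₀L²x²/6-w₀x⁵/(120L))/EI = (11·10·(20/3)³/12-11·10²·(20/3)²/6-11·(20/3)⁵/(120·10))/50000 = -2024/18225 m
Load 3 — point force P=4 kN at a=10/3 m (b=L-a=20/3):
  y_3 = -Pa²(3x-a)/(6EI)  [x>a] = -4·(10/3)²·(3·(20/3)-(10/3))/(6·50000) = -1/405 m
Superposition: y = Σ y_i = -501941/4556250 m ≈ -0.110165 m

y(20/3) = -501941/4556250 m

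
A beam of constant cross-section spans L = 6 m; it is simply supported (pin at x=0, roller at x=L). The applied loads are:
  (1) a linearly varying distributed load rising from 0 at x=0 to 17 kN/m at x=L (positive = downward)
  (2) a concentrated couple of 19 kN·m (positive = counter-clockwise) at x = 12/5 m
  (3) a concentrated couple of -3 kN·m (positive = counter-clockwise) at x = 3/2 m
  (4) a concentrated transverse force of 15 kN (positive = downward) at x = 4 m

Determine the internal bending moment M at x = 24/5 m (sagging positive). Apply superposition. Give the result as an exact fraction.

Load 1 — triangular load w₀=17 kN/m (0→w₀ over full span):
  M_1 = w₀Lx/6 - w₀x³/(6L) = 17·6·(24/5)/6 - 17·(24/5)³/(6·6) = 3672/125 kN·m
Load 2 — applied couple M₀=19 kN·m at a=12/5 m (b=L-a=18/5):
  M_2 = M₀x/L - M₀  [x>a] = 19·(24/5)/6 - 19 = -19/5 kN·m
Load 3 — applied couple M₀=-3 kN·m at a=3/2 m (b=L-a=9/2):
  M_3 = M₀x/L - M₀  [x>a] = (-3)·(24/5)/6 - (-3) = 3/5 kN·m
Load 4 — point force P=15 kN at a=4 m (b=L-a=2):
  M_4 = Pa(L-x)/L  [x>a] = 15·4·(6-(24/5))/6 = 12 kN·m
Superposition: M = Σ M_i = 4772/125 kN·m ≈ 38.176000 kN·m

M(24/5) = 4772/125 kN·m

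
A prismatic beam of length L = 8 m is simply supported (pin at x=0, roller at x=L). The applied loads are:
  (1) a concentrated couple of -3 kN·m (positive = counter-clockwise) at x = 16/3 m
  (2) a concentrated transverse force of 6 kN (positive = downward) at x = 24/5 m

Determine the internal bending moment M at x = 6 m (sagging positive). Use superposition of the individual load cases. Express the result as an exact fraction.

M(6) = 159/20 kN·m

Load 1 — applied couple M₀=-3 kN·m at a=16/3 m (b=L-a=8/3):
  M_1 = M₀x/L - M₀  [x>a] = (-3)·6/8 - (-3) = 3/4 kN·m
Load 2 — point force P=6 kN at a=24/5 m (b=L-a=16/5):
  M_2 = Pa(L-x)/L  [x>a] = 6·(24/5)·(8-6)/8 = 36/5 kN·m
Superposition: M = Σ M_i = 159/20 kN·m ≈ 7.950000 kN·m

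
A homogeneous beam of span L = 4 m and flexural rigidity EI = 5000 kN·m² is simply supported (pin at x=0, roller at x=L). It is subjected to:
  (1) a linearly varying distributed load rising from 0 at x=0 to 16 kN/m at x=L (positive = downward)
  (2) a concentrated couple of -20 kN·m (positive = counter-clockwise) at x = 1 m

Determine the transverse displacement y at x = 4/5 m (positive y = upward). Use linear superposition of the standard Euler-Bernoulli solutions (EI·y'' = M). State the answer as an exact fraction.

Load 1 — triangular load w₀=16 kN/m (0→w₀ over full span):
  y_1 = -w₀x(7L⁴-10L²x²+3x⁴)/(360LEI) = -16·(4/5)·(7·4⁴-10·4²·(4/5)²+3·(4/5)⁴)/(360·4·5000) = -88064/29296875 m
Load 2 — applied couple M₀=-20 kN·m at a=1 m (b=L-a=3):
  y_2 = (M₀x³/(6L)+C₁x)/EI  [x≤a] with C₁=M₀(3b²-L²)/(6L)=-55/6 = ((-20)·(4/5)³/(6·4)+(-55/6)·(4/5))/5000 = -97/62500 m
Superposition: y = Σ y_i = -534131/117187500 m ≈ -0.004558 m

y(4/5) = -534131/117187500 m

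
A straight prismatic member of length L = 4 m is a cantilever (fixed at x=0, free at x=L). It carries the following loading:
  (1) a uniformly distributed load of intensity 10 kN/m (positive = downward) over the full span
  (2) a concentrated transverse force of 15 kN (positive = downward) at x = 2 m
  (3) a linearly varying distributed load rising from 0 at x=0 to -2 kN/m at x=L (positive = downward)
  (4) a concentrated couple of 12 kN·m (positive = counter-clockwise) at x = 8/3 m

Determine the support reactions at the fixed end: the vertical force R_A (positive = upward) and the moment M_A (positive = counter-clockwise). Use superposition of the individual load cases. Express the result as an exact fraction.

R_A = 51 kN, M_A = 262/3 kN·m

Load 1 — uniform load w=10 kN/m over full span:
  R_A = wL = 10·4 = 40 kN
  M_A = wL²/2 = 10·4²/2 = 80 kN·m
Load 2 — point force P=15 kN at a=2 m (b=L-a=2):
  R_A = P = 15 kN
  M_A = Pa = 15·2 = 30 kN·m
Load 3 — triangular load w₀=-2 kN/m (0→w₀ over full span):
  R_A = w₀L/2 = (-2)·4/2 = -4 kN
  M_A = w₀L²/3 = (-2)·4²/3 = -32/3 kN·m
Load 4 — applied couple M₀=12 kN·m at a=8/3 m (b=L-a=4/3):
  R_A = 0 kN
  M_A = -M₀ = -12 kN·m
Superposition: R_A = 51 kN, M_A = 262/3 kN·m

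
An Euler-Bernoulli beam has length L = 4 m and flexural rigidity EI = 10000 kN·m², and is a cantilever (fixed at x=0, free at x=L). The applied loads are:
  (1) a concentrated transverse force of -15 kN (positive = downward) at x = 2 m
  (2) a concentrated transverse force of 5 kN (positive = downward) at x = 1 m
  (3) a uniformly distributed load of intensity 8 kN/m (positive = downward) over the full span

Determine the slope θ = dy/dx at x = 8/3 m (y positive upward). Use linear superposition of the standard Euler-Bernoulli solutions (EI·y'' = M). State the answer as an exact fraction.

Load 1 — point force P=-15 kN at a=2 m (b=L-a=2):
  θ_1 = -Pa²/(2EI)  [x>a] = -(-15)·2²/(2·10000) = 3/1000 rad
Load 2 — point force P=5 kN at a=1 m (b=L-a=3):
  θ_2 = -Pa²/(2EI)  [x>a] = -5·1²/(2·10000) = -1/4000 rad
Load 3 — uniform load w=8 kN/m over full span:
  θ_3 = -wx(x²-3Lx+3L²)/(6EI) = -8·(8/3)·((8/3)²-3·4·(8/3)+3·4²)/(6·10000) = -416/50625 rad
Superposition: θ = Σ θ_i = -8857/1620000 rad ≈ -0.005467 rad

θ(8/3) = -8857/1620000 rad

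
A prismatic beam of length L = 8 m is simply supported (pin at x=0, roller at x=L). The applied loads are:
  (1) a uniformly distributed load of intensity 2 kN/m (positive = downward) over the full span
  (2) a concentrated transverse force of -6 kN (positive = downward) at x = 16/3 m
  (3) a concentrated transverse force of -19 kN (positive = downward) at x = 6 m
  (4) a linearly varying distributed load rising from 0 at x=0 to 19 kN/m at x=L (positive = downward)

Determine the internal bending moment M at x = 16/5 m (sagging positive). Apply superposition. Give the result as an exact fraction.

Load 1 — uniform load w=2 kN/m over full span:
  M_1 = wx(L-x)/2 = 2·(16/5)·(8-(16/5))/2 = 384/25 kN·m
Load 2 — point force P=-6 kN at a=16/3 m (b=L-a=8/3):
  M_2 = Pbx/L  [x≤a] = (-6)·(8/3)·(16/5)/8 = -32/5 kN·m
Load 3 — point force P=-19 kN at a=6 m (b=L-a=2):
  M_3 = Pbx/L  [x≤a] = (-19)·2·(16/5)/8 = -76/5 kN·m
Load 4 — triangular load w₀=19 kN/m (0→w₀ over full span):
  M_4 = w₀Lx/6 - w₀x³/(6L) = 19·8·(16/5)/6 - 19·(16/5)³/(6·8) = 8512/125 kN·m
Superposition: M = Σ M_i = 7732/125 kN·m ≈ 61.856000 kN·m

M(16/5) = 7732/125 kN·m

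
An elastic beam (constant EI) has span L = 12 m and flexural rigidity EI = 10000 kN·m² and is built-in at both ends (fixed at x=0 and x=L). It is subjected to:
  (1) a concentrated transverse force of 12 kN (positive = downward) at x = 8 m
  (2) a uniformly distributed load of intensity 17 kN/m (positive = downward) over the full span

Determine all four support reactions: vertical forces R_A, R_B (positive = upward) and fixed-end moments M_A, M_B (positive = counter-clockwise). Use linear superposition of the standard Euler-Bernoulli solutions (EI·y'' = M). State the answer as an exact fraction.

Load 1 — point force P=12 kN at a=8 m (b=L-a=4):
  R_A = Pb²(3a+b)/L³ = 12·4²·(3·8+4)/12³ = 28/9 kN
  M_A = Pab²/L² = 12·8·4²/12² = 32/3 kN·m
  R_B = Pa²(a+3b)/L³ = 12·8²·(8+3·4)/12³ = 80/9 kN
  M_B = -Pa²b/L² = -12·8²·4/12² = -64/3 kN·m
Load 2 — uniform load w=17 kN/m over full span:
  R_A = wL/2 = 17·12/2 = 102 kN
  M_A = wL²/12 = 17·12²/12 = 204 kN·m
  R_B = wL/2 = 17·12/2 = 102 kN
  M_B = -wL²/12 = -17·12²/12 = -204 kN·m
Superposition: R_A = 946/9 kN, M_A = 644/3 kN·m, R_B = 998/9 kN, M_B = -676/3 kN·m

R_A = 946/9 kN, M_A = 644/3 kN·m, R_B = 998/9 kN, M_B = -676/3 kN·m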